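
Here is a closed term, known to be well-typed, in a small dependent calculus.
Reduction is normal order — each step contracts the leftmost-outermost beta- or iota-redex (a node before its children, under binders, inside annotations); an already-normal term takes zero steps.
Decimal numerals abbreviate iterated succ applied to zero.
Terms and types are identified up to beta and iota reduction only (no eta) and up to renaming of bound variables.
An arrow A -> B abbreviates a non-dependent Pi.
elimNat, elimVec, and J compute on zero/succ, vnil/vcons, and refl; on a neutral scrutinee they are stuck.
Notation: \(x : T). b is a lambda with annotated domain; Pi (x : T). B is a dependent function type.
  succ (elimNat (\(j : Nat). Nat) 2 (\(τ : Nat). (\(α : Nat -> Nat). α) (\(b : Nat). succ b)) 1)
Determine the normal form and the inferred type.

reduced normal form:
  4
the term's type:
  Nat


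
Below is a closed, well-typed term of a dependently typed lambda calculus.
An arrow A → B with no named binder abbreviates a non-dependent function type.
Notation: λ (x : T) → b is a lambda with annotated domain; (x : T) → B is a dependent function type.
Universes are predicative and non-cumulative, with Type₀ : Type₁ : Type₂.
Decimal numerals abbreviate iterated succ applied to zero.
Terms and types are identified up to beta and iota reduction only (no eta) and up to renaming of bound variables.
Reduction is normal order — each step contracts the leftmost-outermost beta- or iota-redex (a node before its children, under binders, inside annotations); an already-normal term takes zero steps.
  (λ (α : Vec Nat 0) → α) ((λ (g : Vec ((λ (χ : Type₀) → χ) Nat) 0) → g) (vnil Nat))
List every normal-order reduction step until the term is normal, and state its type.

normal-order reduction:
  (λ (α : Vec Nat 0) → α) ((λ (g : Vec ((λ (χ : Type₀) → χ) Nat) 0) → g) (vnil Nat))
  ~> (λ (α : Vec ((λ (g : Type₀) → g) Nat) 0) → α) (vnil Nat)
  ~> vnil Nat
the term's type:
  Vec Nat 0


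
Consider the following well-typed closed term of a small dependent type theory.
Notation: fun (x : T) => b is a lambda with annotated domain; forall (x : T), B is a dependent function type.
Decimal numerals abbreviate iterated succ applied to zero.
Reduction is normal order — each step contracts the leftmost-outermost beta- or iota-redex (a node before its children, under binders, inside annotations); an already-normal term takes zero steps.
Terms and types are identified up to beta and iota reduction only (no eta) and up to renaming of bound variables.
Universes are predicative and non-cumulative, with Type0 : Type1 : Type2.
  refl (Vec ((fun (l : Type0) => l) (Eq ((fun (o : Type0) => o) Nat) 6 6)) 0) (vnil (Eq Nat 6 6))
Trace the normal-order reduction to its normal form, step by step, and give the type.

reduction (normal order):
  refl (Vec ((fun (l : Type0) => l) (Eq ((fun (o : Type0) => o) Nat) 6 6)) 0) (vnil (Eq Nat 6 6))
  ~> refl (Vec (Eq ((fun (l : Type0) => l) Nat) 6 6) 0) (vnil (Eq Nat 6 6))
  ~> refl (Vec (Eq Nat 6 6) 0) (vnil (Eq Nat 6 6))
type:
  Eq (Vec (Eq Nat 6 6) 0) (vnil (Eq Nat 6 6)) (vnil (Eq Nat 6 6))


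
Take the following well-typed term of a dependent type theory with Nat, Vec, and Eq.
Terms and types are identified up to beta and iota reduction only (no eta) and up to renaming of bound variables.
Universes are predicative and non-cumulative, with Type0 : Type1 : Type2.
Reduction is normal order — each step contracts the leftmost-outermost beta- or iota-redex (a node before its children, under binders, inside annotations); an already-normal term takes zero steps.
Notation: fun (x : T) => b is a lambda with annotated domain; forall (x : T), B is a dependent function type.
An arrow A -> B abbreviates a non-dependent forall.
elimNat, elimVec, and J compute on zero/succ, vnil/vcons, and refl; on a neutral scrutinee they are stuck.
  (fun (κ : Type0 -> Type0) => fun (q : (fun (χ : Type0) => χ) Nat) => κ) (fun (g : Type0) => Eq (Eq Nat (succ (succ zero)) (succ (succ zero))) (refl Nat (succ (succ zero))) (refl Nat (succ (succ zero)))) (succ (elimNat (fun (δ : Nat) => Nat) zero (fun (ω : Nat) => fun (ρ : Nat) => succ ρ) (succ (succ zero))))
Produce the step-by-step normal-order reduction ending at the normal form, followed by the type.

reduction (normal order):
  (fun (κ : Type0 -> Type0) => fun (q : (fun (χ : Type0) => χ) Nat) => κ) (fun (g : Type0) => Eq (Eq Nat (succ (succ zero)) (succ (succ zero))) (refl Nat (succ (succ zero))) (refl Nat (succ (succ zero)))) (succ (elimNat (fun (δ : Nat) => Nat) zero (fun (ω : Nat) => fun (ρ : Nat) => succ ρ) (succ (succ zero))))
  ~> (fun (κ : (fun (q : Type0) => q) Nat) => fun (χ : Type0) => Eq (Eq Nat (succ (succ zero)) (succ (succ zero))) (refl Nat (succ (succ zero))) (refl Nat (succ (succ zero)))) (succ (elimNat (fun (g : Nat) => Nat) zero (fun (δ : Nat) => fun (ω : Nat) => succ ω) (succ (succ zero))))
  ~> fun (κ : Type0) => Eq (Eq Nat (succ (succ zero)) (succ (succ zero))) (refl Nat (succ (succ zero))) (refl Nat (succ (succ zero)))
type:
  Type0 -> Type0


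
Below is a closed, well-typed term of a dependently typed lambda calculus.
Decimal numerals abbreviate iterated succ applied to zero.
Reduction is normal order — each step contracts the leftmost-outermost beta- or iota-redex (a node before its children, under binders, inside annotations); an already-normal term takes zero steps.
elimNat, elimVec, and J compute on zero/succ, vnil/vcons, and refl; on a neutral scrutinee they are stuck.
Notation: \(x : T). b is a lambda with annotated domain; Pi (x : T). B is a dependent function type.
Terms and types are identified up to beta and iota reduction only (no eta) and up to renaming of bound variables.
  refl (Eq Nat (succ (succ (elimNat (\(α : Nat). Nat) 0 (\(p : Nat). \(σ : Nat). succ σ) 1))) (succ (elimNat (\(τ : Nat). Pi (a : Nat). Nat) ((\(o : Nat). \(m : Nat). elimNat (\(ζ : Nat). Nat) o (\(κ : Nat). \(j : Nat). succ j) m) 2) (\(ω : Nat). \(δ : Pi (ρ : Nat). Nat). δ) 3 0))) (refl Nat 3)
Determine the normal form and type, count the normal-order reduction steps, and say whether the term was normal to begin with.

normal form:
  refl (Eq Nat 3 3) (refl Nat 3)
type:
  Eq (Eq Nat 3 3) (refl Nat 3) (refl Nat 3)
reduction steps (normal order): 17
already normal: no
first contracted redex: an elimNat iota-redex


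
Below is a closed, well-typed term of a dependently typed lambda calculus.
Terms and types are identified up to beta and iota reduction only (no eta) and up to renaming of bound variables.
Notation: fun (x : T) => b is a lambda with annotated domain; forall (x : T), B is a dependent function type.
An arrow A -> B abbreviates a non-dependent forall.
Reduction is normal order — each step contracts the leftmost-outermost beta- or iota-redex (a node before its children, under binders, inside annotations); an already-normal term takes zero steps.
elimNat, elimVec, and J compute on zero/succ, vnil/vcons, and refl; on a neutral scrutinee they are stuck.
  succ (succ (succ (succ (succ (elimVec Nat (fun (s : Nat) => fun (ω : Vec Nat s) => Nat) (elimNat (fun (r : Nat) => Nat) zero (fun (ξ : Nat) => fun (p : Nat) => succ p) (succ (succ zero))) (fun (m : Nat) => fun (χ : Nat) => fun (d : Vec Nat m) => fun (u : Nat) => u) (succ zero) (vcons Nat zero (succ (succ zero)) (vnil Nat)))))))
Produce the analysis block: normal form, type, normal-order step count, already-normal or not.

normal form:
  succ (succ (succ (succ (succ (succ (succ zero))))))
inferred type:
  Nat
reduction steps (normal order): 13
started in normal form: no
first redex: an elimVec iota-redex


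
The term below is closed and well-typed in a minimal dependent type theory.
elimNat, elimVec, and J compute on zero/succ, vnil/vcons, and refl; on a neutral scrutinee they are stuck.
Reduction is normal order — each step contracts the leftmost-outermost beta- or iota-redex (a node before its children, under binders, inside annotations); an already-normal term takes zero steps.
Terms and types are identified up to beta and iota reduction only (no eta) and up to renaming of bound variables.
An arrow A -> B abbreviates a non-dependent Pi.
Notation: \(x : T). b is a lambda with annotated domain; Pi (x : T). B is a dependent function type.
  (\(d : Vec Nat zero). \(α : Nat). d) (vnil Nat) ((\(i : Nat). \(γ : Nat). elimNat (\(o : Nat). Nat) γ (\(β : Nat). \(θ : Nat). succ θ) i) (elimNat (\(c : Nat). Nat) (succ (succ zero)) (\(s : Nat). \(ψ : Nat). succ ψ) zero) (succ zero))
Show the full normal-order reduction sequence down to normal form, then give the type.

normal-order reduction:
  (\(d : Vec Nat zero). \(α : Nat). d) (vnil Nat) ((\(i : Nat). \(γ : Nat). elimNat (\(o : Nat). Nat) γ (\(β : Nat). \(θ : Nat). succ θ) i) (elimNat (\(c : Nat). Nat) (succ (succ zero)) (\(s : Nat). \(ψ : Nat). succ ψ) zero) (succ zero))
  ~> (\(d : Nat). vnil Nat) ((\(α : Nat). \(i : Nat). elimNat (\(γ : Nat). Nat) i (\(o : Nat). \(β : Nat). succ β) α) (elimNat (\(θ : Nat). Nat) (succ (succ zero)) (\(c : Nat). \(s : Nat). succ s) zero) (succ zero))
  ~> vnil Nat
inferred type:
  Vec Nat zero


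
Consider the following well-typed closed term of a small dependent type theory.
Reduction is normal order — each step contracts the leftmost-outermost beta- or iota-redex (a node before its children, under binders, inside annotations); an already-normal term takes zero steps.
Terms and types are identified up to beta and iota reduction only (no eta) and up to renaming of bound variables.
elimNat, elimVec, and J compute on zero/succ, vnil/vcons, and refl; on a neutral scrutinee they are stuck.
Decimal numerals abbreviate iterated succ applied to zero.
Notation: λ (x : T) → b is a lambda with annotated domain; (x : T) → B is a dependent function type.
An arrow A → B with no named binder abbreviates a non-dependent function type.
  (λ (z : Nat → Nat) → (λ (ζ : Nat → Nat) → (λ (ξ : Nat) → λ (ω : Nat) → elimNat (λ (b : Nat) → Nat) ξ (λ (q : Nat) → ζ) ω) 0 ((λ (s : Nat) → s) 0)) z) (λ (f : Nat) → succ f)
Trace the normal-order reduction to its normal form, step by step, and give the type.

reduction (normal order):
  (λ (z : Nat → Nat) → (λ (ζ : Nat → Nat) → (λ (ξ : Nat) → λ (ω : Nat) → elimNat (λ (b : Nat) → Nat) ξ (λ (q : Nat) → ζ) ω) 0 ((λ (s : Nat) → s) 0)) z) (λ (f : Nat) → succ f)
  ~> (λ (z : Nat → Nat) → (λ (ζ : Nat) → λ (ξ : Nat) → elimNat (λ (ω : Nat) → Nat) ζ (λ (b : Nat) → z) ξ) 0 ((λ (q : Nat) → q) 0)) (λ (s : Nat) → succ s)
  ~> (λ (z : Nat) → λ (ζ : Nat) → elimNat (λ (ξ : Nat) → Nat) z (λ (ω : Nat) → λ (b : Nat) → succ b) ζ) 0 ((λ (q : Nat) → q) 0)
  ~> (λ (z : Nat) → elimNat (λ (ζ : Nat) → Nat) 0 (λ (ξ : Nat) → λ (ω : Nat) → succ ω) z) ((λ (b : Nat) → b) 0)
  ~> elimNat (λ (z : Nat) → Nat) 0 (λ (ζ : Nat) → λ (ξ : Nat) → succ ξ) ((λ (ω : Nat) → ω) 0)
  ~> elimNat (λ (z : Nat) → Nat) 0 (λ (ζ : Nat) → λ (ξ : Nat) → succ ξ) 0
  ~> 0
inferred type:
  Nat


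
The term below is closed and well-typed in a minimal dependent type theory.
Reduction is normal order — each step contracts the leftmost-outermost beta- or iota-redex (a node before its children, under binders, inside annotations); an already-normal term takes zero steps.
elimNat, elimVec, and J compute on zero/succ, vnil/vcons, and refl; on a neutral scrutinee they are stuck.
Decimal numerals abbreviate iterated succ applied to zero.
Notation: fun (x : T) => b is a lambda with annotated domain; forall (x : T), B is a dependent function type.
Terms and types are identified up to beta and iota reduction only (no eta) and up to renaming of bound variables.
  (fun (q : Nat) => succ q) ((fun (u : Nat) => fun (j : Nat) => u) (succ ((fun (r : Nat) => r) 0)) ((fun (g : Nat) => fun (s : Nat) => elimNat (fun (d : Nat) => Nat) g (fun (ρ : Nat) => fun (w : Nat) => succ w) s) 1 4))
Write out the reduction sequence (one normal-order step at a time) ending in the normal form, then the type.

normal-order reduction sequence:
  (fun (q : Nat) => succ q) ((fun (u : Nat) => fun (j : Nat) => u) (succ ((fun (r : Nat) => r) 0)) ((fun (g : Nat) => fun (s : Nat) => elimNat (fun (d : Nat) => Nat) g (fun (ρ : Nat) => fun (w : Nat) => succ w) s) 1 4))
  ~> succ ((fun (q : Nat) => fun (u : Nat) => q) (succ ((fun (j : Nat) => j) 0)) ((fun (r : Nat) => fun (g : Nat) => elimNat (fun (s : Nat) => Nat) r (fun (d : Nat) => fun (ρ : Nat) => succ ρ) g) 1 4))
  ~> succ ((fun (q : Nat) => succ ((fun (u : Nat) => u) 0)) ((fun (j : Nat) => fun (r : Nat) => elimNat (fun (g : Nat) => Nat) j (fun (s : Nat) => fun (d : Nat) => succ d) r) 1 4))
  ~> succ (succ ((fun (q : Nat) => q) 0))
  ~> 2
inferred type:
  Nat


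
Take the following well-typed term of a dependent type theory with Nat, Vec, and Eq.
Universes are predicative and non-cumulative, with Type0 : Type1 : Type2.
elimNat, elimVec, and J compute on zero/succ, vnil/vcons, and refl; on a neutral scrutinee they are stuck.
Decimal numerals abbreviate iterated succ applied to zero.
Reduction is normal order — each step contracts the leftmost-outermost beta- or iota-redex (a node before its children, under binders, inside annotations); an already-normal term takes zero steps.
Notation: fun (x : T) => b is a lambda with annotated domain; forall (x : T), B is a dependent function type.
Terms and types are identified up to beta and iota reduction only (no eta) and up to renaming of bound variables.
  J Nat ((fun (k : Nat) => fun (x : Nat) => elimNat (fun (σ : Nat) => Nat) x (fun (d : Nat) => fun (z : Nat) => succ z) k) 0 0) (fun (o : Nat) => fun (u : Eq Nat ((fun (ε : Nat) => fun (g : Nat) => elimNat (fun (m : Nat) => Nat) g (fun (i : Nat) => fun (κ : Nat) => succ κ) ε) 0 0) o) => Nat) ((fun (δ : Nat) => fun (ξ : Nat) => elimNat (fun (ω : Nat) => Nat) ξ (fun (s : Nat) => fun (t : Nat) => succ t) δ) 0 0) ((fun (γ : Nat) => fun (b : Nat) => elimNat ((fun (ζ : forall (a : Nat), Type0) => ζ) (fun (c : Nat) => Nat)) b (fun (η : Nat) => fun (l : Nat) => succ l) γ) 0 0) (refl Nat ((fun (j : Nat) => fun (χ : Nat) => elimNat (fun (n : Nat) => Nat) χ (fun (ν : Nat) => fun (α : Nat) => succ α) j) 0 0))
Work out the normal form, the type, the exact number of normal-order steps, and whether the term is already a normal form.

resulting normal form:
  0
inferred type:
  Nat
steps to reach normal form (normal order): 4
term was already normal: no
first contracted redex: a J iota-redex


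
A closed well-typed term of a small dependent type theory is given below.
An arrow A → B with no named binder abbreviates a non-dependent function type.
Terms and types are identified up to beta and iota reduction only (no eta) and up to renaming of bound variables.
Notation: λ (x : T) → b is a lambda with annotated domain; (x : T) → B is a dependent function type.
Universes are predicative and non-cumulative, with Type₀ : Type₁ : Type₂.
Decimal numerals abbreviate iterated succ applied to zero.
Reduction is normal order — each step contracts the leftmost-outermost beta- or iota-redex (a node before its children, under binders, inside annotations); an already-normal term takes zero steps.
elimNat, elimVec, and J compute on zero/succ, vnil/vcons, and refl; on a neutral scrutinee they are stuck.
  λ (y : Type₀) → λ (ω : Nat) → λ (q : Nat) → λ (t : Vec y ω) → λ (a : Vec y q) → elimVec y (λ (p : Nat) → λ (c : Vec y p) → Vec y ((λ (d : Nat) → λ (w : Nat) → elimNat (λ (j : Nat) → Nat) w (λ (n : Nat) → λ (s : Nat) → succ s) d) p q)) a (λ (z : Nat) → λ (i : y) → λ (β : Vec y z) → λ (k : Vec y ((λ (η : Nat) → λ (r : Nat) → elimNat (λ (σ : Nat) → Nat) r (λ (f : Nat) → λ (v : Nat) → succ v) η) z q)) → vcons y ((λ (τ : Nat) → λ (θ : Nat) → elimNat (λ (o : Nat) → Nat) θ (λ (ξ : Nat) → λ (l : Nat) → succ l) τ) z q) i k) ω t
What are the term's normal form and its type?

reduced normal form:
  λ (y : Type₀) → λ (ω : Nat) → λ (q : Nat) → λ (t : Vec y ω) → λ (a : Vec y q) → elimVec y (λ (p : Nat) → λ (c : Vec y p) → Vec y (elimNat (λ (d : Nat) → Nat) q (λ (w : Nat) → λ (j : Nat) → succ j) p)) a (λ (n : Nat) → λ (s : y) → λ (z : Vec y n) → λ (i : Vec y (elimNat (λ (β : Nat) → Nat) q (λ (k : Nat) → λ (η : Nat) → succ η) n)) → vcons y (elimNat (λ (r : Nat) → Nat) q (λ (σ : Nat) → λ (f : Nat) → succ f) n) s i) ω t
inferred type:
  (y : Type₀) → (ω : Nat) → (q : Nat) → Vec y ω → Vec y q → Vec y (elimNat (λ (t : Nat) → Nat) q (λ (a : Nat) → λ (p : Nat) → succ p) ω)


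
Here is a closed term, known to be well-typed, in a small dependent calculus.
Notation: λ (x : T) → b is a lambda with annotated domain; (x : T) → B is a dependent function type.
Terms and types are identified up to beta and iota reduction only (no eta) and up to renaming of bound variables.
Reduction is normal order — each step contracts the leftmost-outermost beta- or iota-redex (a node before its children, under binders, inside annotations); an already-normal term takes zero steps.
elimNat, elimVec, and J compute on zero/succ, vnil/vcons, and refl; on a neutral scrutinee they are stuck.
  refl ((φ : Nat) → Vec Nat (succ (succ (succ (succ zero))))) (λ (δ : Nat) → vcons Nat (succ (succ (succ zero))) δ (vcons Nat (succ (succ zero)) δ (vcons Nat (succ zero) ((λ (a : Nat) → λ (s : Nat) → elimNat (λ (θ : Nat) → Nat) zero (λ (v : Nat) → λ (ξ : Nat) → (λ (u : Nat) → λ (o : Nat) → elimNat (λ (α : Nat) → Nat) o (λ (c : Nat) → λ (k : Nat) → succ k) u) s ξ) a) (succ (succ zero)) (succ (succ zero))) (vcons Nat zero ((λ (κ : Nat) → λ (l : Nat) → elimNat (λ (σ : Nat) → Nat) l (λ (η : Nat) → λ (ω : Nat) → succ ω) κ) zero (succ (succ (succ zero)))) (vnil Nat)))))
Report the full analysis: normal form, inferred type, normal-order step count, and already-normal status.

reduced normal form:
  refl ((φ : Nat) → Vec Nat (succ (succ (succ (succ zero))))) (λ (δ : Nat) → vcons Nat (succ (succ (succ zero))) δ (vcons Nat (succ (succ zero)) δ (vcons Nat (succ zero) (succ (succ (succ (succ zero)))) (vcons Nat zero (succ (succ (succ zero))) (vnil Nat)))))
inferred type:
  Eq ((φ : Nat) → Vec Nat (succ (succ (succ (succ zero))))) (λ (δ : Nat) → vcons Nat (succ (succ (succ zero))) δ (vcons Nat (succ (succ zero)) δ (vcons Nat (succ zero) (succ (succ (succ (succ zero)))) (vcons Nat zero (succ (succ (succ zero))) (vnil Nat))))) (λ (a : Nat) → vcons Nat (succ (succ (succ zero))) a (vcons Nat (succ (succ zero)) a (vcons Nat (succ zero) (succ (succ (succ (succ zero)))) (vcons Nat zero (succ (succ (succ zero))) (vnil Nat)))))
reduction steps (normal order): 30
already normal: no
first contracted redex: a beta-redex


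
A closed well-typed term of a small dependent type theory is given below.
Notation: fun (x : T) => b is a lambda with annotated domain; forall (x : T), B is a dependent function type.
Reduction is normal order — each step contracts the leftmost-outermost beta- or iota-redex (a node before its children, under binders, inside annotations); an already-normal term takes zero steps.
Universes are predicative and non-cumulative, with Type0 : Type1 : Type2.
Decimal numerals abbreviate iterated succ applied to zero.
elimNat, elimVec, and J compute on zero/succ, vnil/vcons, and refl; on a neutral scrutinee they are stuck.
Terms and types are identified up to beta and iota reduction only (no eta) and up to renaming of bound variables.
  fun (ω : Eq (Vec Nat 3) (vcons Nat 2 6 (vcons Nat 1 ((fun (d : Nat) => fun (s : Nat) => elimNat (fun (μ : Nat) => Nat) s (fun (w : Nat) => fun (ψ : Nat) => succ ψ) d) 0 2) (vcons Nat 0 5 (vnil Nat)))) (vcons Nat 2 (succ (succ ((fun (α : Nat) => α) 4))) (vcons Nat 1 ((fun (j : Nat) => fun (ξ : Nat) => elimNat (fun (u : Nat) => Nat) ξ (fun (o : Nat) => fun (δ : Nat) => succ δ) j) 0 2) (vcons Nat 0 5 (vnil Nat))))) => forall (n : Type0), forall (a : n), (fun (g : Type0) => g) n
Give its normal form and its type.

reduced normal form:
  fun (ω : Eq (Vec Nat 3) (vcons Nat 2 6 (vcons Nat 1 2 (vcons Nat 0 5 (vnil Nat)))) (vcons Nat 2 6 (vcons Nat 1 2 (vcons Nat 0 5 (vnil Nat))))) => forall (d : Type0), forall (s : d), d
type:
  forall (ω : Eq (Vec Nat 3) (vcons Nat 2 6 (vcons Nat 1 2 (vcons Nat 0 5 (vnil Nat)))) (vcons Nat 2 6 (vcons Nat 1 2 (vcons Nat 0 5 (vnil Nat))))), Type1


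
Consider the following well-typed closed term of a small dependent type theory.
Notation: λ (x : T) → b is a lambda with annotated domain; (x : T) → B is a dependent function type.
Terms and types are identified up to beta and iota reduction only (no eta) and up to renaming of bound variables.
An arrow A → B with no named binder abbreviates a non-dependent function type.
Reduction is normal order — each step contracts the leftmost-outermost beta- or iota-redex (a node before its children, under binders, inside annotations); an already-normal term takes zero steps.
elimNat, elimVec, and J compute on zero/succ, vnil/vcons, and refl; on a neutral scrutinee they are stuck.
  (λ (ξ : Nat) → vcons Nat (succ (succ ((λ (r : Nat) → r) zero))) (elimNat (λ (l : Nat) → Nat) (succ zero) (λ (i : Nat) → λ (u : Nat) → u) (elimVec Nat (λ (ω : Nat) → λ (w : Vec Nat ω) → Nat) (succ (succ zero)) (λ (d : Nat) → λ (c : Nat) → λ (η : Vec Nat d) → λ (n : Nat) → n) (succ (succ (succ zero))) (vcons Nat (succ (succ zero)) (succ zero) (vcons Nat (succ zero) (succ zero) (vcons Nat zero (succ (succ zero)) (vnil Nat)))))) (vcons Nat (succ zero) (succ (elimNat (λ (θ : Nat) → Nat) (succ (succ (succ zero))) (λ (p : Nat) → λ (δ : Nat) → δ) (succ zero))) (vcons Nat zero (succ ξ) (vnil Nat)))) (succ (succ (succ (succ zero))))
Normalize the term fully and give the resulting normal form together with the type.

normal form:
  vcons Nat (succ (succ zero)) (succ zero) (vcons Nat (succ zero) (succ (succ (succ (succ zero)))) (vcons Nat zero (succ (succ (succ (succ (succ zero))))) (vnil Nat)))
inferred type:
  Vec Nat (succ (succ (succ zero)))


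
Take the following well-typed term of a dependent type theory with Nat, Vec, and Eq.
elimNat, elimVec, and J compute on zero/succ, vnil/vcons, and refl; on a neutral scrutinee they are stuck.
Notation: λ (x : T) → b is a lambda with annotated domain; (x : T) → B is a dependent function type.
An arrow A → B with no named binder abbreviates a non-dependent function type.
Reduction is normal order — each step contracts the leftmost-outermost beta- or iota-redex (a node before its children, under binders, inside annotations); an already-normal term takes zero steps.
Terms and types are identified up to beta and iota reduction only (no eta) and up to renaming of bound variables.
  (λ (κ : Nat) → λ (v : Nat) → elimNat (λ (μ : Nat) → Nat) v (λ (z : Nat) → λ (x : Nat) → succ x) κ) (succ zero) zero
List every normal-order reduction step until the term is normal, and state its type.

normal-order reduction:
  (λ (κ : Nat) → λ (v : Nat) → elimNat (λ (μ : Nat) → Nat) v (λ (z : Nat) → λ (x : Nat) → succ x) κ) (succ zero) zero
  ~> (λ (κ : Nat) → elimNat (λ (v : Nat) → Nat) κ (λ (μ : Nat) → λ (z : Nat) → succ z) (succ zero)) zero
  ~> elimNat (λ (κ : Nat) → Nat) zero (λ (v : Nat) → λ (μ : Nat) → succ μ) (succ zero)
  ~> (λ (κ : Nat) → λ (v : Nat) → succ v) zero (elimNat (λ (μ : Nat) → Nat) zero (λ (z : Nat) → λ (x : Nat) → succ x) zero)
  ~> (λ (κ : Nat) → succ κ) (elimNat (λ (v : Nat) → Nat) zero (λ (μ : Nat) → λ (z : Nat) → succ z) zero)
  ~> succ (elimNat (λ (κ : Nat) → Nat) zero (λ (v : Nat) → λ (μ : Nat) → succ μ) zero)
  ~> succ zero
inferred type:
  Nat


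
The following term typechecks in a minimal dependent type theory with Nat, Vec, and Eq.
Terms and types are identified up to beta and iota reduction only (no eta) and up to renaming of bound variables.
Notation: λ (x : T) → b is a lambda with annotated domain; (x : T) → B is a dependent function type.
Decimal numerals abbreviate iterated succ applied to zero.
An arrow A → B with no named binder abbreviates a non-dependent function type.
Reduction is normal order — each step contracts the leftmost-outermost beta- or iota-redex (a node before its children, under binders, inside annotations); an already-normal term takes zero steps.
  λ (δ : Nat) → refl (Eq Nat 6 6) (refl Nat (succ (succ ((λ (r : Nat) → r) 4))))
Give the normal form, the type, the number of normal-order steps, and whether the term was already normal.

reduced normal form:
  λ (δ : Nat) → refl (Eq Nat 6 6) (refl Nat 6)
inferred type:
  Nat → Eq (Eq Nat 6 6) (refl Nat 6) (refl Nat 6)
steps to reach normal form (normal order): 1
term was already normal: no
first contracted redex: a beta-redex


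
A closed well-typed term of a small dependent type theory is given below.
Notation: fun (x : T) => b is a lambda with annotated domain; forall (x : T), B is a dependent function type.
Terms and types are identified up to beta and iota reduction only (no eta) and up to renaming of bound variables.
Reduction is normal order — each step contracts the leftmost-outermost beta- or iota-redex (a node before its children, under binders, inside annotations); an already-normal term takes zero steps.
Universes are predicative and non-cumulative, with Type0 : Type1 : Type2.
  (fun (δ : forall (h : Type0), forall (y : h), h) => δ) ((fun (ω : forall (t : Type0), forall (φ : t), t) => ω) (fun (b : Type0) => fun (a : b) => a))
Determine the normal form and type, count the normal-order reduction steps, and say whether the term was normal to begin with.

normal form:
  fun (δ : Type0) => fun (h : δ) => h
the term's type:
  forall (δ : Type0), forall (h : δ), δ
normal-order step count: 2
term was already normal: no
first contracted redex: a beta-redex


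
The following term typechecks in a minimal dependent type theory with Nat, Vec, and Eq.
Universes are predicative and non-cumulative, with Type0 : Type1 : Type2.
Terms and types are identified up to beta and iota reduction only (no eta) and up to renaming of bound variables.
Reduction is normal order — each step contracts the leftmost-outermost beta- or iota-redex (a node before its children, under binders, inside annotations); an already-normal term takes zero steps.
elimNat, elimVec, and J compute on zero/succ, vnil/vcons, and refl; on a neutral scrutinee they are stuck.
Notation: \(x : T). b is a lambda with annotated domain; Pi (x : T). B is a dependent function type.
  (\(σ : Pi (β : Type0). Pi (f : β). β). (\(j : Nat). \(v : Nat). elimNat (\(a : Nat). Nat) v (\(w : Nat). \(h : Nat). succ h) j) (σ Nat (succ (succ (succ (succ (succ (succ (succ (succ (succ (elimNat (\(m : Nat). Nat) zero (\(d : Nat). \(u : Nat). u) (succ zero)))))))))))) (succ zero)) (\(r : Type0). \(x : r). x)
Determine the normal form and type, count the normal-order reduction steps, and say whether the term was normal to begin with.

resulting normal form:
  succ (succ (succ (succ (succ (succ (succ (succ (succ (succ zero)))))))))
the term's type:
  Nat
steps to reach normal form (normal order): 37
term was already normal: no
first contracted redex: a beta-redex


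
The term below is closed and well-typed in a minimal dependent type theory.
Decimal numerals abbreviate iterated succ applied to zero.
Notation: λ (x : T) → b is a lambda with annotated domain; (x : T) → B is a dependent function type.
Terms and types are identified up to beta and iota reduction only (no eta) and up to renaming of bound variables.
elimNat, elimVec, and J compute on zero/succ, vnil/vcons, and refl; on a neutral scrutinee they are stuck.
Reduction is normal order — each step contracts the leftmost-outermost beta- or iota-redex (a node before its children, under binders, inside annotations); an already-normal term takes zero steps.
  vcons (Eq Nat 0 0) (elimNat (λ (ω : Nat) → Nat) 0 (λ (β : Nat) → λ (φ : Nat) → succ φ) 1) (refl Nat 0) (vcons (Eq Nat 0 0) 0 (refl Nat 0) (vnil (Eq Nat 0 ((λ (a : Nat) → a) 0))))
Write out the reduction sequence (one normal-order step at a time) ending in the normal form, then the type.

normal-order reduction:
  vcons (Eq Nat 0 0) (elimNat (λ (ω : Nat) → Nat) 0 (λ (β : Nat) → λ (φ : Nat) → succ φ) 1) (refl Nat 0) (vcons (Eq Nat 0 0) 0 (refl Nat 0) (vnil (Eq Nat 0 ((λ (a : Nat) → a) 0))))
  ~> vcons (Eq Nat 0 0) ((λ (ω : Nat) → λ (β : Nat) → succ β) 0 (elimNat (λ (φ : Nat) → Nat) 0 (λ (a : Nat) → λ (h : Nat) → succ h) 0)) (refl Nat 0) (vcons (Eq Nat 0 0) 0 (refl Nat 0) (vnil (Eq Nat 0 ((λ (p : Nat) → p) 0))))
  ~> vcons (Eq Nat 0 0) ((λ (ω : Nat) → succ ω) (elimNat (λ (β : Nat) → Nat) 0 (λ (φ : Nat) → λ (a : Nat) → succ a) 0)) (refl Nat 0) (vcons (Eq Nat 0 0) 0 (refl Nat 0) (vnil (Eq Nat 0 ((λ (h : Nat) → h) 0))))
  ~> vcons (Eq Nat 0 0) (succ (elimNat (λ (ω : Nat) → Nat) 0 (λ (β : Nat) → λ (φ : Nat) → succ φ) 0)) (refl Nat 0) (vcons (Eq Nat 0 0) 0 (refl Nat 0) (vnil (Eq Nat 0 ((λ (a : Nat) → a) 0))))
  ~> vcons (Eq Nat 0 0) 1 (refl Nat 0) (vcons (Eq Nat 0 0) 0 (refl Nat 0) (vnil (Eq Nat 0 ((λ (ω : Nat) → ω) 0))))
  ~> vcons (Eq Nat 0 0) 1 (refl Nat 0) (vcons (Eq Nat 0 0) 0 (refl Nat 0) (vnil (Eq Nat 0 0)))
the term's type:
  Vec (Eq Nat 0 0) 2


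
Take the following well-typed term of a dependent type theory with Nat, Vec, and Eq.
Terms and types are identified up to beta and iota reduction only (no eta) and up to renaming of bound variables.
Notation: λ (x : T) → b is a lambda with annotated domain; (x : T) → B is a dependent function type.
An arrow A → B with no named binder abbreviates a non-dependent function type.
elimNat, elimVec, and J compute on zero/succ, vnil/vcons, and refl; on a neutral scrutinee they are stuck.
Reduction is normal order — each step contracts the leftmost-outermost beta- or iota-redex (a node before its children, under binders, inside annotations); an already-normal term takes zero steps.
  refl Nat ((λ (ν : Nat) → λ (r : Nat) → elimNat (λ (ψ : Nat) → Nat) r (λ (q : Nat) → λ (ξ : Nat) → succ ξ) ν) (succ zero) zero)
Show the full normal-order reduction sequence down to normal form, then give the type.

reduction (normal order):
  refl Nat ((λ (ν : Nat) → λ (r : Nat) → elimNat (λ (ψ : Nat) → Nat) r (λ (q : Nat) → λ (ξ : Nat) → succ ξ) ν) (succ zero) zero)
  ~> refl Nat ((λ (ν : Nat) → elimNat (λ (r : Nat) → Nat) ν (λ (ψ : Nat) → λ (q : Nat) → succ q) (succ zero)) zero)
  ~> refl Nat (elimNat (λ (ν : Nat) → Nat) zero (λ (r : Nat) → λ (ψ : Nat) → succ ψ) (succ zero))
  ~> refl Nat ((λ (ν : Nat) → λ (r : Nat) → succ r) zero (elimNat (λ (ψ : Nat) → Nat) zero (λ (q : Nat) → λ (ξ : Nat) → succ ξ) zero))
  ~> refl Nat ((λ (ν : Nat) → succ ν) (elimNat (λ (r : Nat) → Nat) zero (λ (ψ : Nat) → λ (q : Nat) → succ q) zero))
  ~> refl Nat (succ (elimNat (λ (ν : Nat) → Nat) zero (λ (r : Nat) → λ (ψ : Nat) → succ ψ) zero))
  ~> refl Nat (succ zero)
inferred type:
  Eq Nat (succ zero) (succ zero)


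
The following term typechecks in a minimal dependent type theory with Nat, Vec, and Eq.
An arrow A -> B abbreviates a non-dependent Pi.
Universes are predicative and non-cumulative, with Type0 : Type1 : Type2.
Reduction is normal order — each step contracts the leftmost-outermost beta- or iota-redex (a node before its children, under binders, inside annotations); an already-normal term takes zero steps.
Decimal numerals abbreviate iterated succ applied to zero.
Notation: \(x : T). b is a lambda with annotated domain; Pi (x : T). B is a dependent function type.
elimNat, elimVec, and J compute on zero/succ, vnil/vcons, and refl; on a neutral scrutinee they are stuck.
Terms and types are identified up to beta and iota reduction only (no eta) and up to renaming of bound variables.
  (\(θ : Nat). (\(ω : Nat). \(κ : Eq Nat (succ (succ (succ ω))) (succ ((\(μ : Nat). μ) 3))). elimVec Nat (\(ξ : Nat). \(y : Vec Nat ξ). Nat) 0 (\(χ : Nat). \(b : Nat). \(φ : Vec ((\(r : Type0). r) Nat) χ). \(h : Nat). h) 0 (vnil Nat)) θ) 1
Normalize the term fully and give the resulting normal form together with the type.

reduced normal form:
  \(θ : Eq Nat 4 4). 0
the term's type:
  Eq Nat 4 4 -> Nat


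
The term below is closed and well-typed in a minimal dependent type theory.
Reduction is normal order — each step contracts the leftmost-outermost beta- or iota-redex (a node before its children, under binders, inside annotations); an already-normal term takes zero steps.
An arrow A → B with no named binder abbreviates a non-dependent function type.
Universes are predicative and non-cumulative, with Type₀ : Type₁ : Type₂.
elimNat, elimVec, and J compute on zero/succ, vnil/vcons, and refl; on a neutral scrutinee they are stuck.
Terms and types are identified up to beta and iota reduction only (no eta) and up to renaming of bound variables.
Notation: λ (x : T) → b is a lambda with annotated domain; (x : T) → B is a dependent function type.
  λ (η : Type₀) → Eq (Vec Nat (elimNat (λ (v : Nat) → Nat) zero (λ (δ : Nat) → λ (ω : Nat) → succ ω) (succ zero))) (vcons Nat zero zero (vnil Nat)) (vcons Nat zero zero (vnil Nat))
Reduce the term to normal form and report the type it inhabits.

normal form:
  λ (η : Type₀) → Eq (Vec Nat (succ zero)) (vcons Nat zero zero (vnil Nat)) (vcons Nat zero zero (vnil Nat))
the term's type:
  Type₀ → Type₀


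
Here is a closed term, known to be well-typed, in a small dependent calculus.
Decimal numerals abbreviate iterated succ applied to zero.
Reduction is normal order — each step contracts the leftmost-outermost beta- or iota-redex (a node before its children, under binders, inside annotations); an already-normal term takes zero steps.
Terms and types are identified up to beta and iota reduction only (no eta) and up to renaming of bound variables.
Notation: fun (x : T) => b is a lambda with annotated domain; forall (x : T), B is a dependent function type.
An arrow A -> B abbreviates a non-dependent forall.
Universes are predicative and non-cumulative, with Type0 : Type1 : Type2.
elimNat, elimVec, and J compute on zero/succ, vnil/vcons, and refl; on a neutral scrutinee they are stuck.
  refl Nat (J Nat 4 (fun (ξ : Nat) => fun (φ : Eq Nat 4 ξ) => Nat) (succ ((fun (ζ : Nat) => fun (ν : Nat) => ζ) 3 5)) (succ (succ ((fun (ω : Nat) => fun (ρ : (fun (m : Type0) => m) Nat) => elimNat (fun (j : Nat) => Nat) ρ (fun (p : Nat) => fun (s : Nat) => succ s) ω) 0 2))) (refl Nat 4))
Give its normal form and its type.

normal form:
  refl Nat 4
inferred type:
  Eq Nat 4 4


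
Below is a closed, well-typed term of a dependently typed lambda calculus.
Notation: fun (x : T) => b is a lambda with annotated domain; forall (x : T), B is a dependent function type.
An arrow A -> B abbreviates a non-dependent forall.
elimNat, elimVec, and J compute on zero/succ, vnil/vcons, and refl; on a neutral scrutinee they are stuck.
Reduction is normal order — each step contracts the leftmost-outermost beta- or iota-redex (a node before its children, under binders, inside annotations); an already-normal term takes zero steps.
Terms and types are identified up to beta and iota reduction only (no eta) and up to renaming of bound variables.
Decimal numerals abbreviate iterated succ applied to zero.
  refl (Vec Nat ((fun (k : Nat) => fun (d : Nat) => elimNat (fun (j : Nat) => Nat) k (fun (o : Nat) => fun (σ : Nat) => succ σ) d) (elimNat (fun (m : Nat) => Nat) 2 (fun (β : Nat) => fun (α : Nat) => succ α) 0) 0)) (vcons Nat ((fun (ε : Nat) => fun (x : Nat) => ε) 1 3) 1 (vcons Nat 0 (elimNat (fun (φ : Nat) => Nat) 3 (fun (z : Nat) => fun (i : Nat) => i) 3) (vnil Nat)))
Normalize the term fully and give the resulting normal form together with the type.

resulting normal form:
  refl (Vec Nat 2) (vcons Nat 1 1 (vcons Nat 0 3 (vnil Nat)))
the term's type:
  Eq (Vec Nat 2) (vcons Nat 1 1 (vcons Nat 0 3 (vnil Nat))) (vcons Nat 1 1 (vcons Nat 0 3 (vnil Nat)))
observation: the term reaches its normal form after 16 normal-order steps.


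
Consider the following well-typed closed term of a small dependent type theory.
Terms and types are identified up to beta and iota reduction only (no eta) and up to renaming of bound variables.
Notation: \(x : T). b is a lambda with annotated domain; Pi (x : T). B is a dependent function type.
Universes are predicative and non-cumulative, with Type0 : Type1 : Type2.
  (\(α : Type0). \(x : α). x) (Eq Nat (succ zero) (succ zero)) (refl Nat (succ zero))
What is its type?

the term's type:
  Eq Nat (succ zero) (succ zero)


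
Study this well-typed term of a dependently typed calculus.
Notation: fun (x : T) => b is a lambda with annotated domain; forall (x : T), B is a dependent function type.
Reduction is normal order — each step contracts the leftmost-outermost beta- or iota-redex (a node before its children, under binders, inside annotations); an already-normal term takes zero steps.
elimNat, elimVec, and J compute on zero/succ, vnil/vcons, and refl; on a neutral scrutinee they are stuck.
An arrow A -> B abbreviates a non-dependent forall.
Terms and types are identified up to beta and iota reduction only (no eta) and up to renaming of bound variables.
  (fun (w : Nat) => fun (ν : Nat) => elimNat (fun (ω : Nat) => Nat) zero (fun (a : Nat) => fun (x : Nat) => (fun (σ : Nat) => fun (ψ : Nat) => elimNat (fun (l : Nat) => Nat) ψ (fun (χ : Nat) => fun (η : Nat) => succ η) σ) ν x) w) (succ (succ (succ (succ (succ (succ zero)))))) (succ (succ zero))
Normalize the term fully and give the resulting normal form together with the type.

normal form:
  succ (succ (succ (succ (succ (succ (succ (succ (succ (succ (succ (succ zero)))))))))))
inferred type:
  Nat
observation: normalization takes exactly 75 steps under the normal-order strategy.


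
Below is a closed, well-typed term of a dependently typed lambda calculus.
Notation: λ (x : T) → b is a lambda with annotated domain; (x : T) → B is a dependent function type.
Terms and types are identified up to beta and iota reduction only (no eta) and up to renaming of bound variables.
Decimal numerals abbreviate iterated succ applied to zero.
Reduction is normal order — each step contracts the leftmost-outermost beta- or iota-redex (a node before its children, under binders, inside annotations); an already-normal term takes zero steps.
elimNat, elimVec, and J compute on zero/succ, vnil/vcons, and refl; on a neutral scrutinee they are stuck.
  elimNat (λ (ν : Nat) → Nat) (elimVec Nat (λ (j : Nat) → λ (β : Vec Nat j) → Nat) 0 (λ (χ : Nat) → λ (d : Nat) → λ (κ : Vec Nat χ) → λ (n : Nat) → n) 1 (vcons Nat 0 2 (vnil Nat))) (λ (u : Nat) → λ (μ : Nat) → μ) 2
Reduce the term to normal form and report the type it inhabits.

normal form:
  0
type:
  Nat


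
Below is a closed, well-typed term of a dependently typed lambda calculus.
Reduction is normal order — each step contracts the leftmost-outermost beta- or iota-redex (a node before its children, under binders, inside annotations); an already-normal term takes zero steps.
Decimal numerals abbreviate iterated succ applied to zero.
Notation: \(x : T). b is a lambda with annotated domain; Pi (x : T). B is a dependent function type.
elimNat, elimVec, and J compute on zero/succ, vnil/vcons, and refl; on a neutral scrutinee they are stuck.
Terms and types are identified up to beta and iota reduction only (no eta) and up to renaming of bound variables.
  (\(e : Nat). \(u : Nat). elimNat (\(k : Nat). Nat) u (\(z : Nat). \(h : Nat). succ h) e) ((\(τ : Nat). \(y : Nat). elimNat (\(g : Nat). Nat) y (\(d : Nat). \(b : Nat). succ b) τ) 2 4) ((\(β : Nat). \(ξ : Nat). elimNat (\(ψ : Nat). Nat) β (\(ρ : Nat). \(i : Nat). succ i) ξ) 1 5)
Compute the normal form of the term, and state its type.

normal form:
  12
the term's type:
  Nat


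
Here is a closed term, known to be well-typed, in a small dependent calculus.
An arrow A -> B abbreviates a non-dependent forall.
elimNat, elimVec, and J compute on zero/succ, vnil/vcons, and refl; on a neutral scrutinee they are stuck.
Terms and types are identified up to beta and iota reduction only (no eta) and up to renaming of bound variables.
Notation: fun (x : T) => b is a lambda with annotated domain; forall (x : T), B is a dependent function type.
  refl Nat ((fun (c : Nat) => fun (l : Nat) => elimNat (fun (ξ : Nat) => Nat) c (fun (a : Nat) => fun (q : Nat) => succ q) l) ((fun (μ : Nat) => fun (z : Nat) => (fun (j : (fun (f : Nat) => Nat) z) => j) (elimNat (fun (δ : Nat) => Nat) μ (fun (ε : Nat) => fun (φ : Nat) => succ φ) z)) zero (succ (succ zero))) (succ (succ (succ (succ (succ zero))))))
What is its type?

the term's type:
  Eq Nat (succ (succ (succ (succ (succ (succ (succ zero))))))) (succ (succ (succ (succ (succ (succ (succ zero)))))))
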